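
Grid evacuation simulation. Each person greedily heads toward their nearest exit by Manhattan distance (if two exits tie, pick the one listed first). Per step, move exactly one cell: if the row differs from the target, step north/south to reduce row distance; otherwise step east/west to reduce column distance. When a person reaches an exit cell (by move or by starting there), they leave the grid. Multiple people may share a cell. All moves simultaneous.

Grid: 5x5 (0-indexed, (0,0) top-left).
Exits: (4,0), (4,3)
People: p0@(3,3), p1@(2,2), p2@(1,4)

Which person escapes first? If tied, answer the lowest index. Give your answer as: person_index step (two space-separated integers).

Step 1: p0:(3,3)->(4,3)->EXIT | p1:(2,2)->(3,2) | p2:(1,4)->(2,4)
Step 2: p0:escaped | p1:(3,2)->(4,2) | p2:(2,4)->(3,4)
Step 3: p0:escaped | p1:(4,2)->(4,3)->EXIT | p2:(3,4)->(4,4)
Step 4: p0:escaped | p1:escaped | p2:(4,4)->(4,3)->EXIT
Exit steps: [1, 3, 4]
First to escape: p0 at step 1

Answer: 0 1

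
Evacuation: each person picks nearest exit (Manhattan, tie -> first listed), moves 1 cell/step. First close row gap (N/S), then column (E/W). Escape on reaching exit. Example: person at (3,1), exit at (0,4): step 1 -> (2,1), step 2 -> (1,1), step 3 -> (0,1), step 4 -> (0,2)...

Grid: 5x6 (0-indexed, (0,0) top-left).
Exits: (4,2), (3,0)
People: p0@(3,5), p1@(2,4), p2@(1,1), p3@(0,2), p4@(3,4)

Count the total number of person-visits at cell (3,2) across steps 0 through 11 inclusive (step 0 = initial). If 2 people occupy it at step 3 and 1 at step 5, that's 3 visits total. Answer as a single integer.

Answer: 1

Derivation:
Step 0: p0@(3,5) p1@(2,4) p2@(1,1) p3@(0,2) p4@(3,4) -> at (3,2): 0 [-], cum=0
Step 1: p0@(4,5) p1@(3,4) p2@(2,1) p3@(1,2) p4@(4,4) -> at (3,2): 0 [-], cum=0
Step 2: p0@(4,4) p1@(4,4) p2@(3,1) p3@(2,2) p4@(4,3) -> at (3,2): 0 [-], cum=0
Step 3: p0@(4,3) p1@(4,3) p2@ESC p3@(3,2) p4@ESC -> at (3,2): 1 [p3], cum=1
Step 4: p0@ESC p1@ESC p2@ESC p3@ESC p4@ESC -> at (3,2): 0 [-], cum=1
Total visits = 1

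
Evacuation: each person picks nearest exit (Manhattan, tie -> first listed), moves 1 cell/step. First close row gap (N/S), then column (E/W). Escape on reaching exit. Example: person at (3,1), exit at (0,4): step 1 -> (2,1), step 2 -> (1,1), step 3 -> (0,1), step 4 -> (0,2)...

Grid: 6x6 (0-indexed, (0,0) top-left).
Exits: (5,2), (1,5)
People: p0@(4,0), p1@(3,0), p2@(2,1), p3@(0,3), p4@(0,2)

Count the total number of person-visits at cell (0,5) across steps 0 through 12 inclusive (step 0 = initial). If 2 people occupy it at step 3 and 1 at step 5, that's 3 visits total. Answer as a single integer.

Step 0: p0@(4,0) p1@(3,0) p2@(2,1) p3@(0,3) p4@(0,2) -> at (0,5): 0 [-], cum=0
Step 1: p0@(5,0) p1@(4,0) p2@(3,1) p3@(1,3) p4@(1,2) -> at (0,5): 0 [-], cum=0
Step 2: p0@(5,1) p1@(5,0) p2@(4,1) p3@(1,4) p4@(1,3) -> at (0,5): 0 [-], cum=0
Step 3: p0@ESC p1@(5,1) p2@(5,1) p3@ESC p4@(1,4) -> at (0,5): 0 [-], cum=0
Step 4: p0@ESC p1@ESC p2@ESC p3@ESC p4@ESC -> at (0,5): 0 [-], cum=0
Total visits = 0

Answer: 0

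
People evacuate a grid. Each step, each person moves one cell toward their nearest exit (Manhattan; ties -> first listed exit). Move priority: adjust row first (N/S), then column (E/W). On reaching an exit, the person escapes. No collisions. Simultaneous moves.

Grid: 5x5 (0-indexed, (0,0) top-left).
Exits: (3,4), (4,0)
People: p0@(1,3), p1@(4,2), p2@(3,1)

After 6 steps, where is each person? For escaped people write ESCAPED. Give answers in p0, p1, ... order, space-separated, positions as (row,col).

Step 1: p0:(1,3)->(2,3) | p1:(4,2)->(4,1) | p2:(3,1)->(4,1)
Step 2: p0:(2,3)->(3,3) | p1:(4,1)->(4,0)->EXIT | p2:(4,1)->(4,0)->EXIT
Step 3: p0:(3,3)->(3,4)->EXIT | p1:escaped | p2:escaped

ESCAPED ESCAPED ESCAPED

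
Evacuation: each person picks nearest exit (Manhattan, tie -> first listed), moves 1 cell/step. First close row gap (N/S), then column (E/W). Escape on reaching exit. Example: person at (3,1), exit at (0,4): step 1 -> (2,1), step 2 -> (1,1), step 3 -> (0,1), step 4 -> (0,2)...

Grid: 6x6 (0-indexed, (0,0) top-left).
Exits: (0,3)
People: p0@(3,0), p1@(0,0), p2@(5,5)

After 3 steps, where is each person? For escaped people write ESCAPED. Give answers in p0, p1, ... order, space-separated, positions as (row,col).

Step 1: p0:(3,0)->(2,0) | p1:(0,0)->(0,1) | p2:(5,5)->(4,5)
Step 2: p0:(2,0)->(1,0) | p1:(0,1)->(0,2) | p2:(4,5)->(3,5)
Step 3: p0:(1,0)->(0,0) | p1:(0,2)->(0,3)->EXIT | p2:(3,5)->(2,5)

(0,0) ESCAPED (2,5)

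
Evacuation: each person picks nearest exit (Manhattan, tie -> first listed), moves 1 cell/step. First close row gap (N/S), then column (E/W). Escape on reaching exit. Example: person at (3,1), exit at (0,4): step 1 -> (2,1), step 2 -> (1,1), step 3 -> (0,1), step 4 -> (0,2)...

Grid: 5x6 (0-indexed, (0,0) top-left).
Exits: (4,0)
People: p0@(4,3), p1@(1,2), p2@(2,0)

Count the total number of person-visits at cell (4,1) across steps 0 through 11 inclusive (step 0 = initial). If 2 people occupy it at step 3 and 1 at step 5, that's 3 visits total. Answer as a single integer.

Step 0: p0@(4,3) p1@(1,2) p2@(2,0) -> at (4,1): 0 [-], cum=0
Step 1: p0@(4,2) p1@(2,2) p2@(3,0) -> at (4,1): 0 [-], cum=0
Step 2: p0@(4,1) p1@(3,2) p2@ESC -> at (4,1): 1 [p0], cum=1
Step 3: p0@ESC p1@(4,2) p2@ESC -> at (4,1): 0 [-], cum=1
Step 4: p0@ESC p1@(4,1) p2@ESC -> at (4,1): 1 [p1], cum=2
Step 5: p0@ESC p1@ESC p2@ESC -> at (4,1): 0 [-], cum=2
Total visits = 2

Answer: 2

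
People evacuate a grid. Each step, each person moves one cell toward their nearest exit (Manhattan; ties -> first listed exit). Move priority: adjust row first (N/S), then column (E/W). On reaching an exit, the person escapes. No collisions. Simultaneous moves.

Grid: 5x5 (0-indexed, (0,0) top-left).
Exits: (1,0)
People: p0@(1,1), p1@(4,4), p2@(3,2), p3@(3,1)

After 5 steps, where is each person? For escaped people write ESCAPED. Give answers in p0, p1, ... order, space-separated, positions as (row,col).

Step 1: p0:(1,1)->(1,0)->EXIT | p1:(4,4)->(3,4) | p2:(3,2)->(2,2) | p3:(3,1)->(2,1)
Step 2: p0:escaped | p1:(3,4)->(2,4) | p2:(2,2)->(1,2) | p3:(2,1)->(1,1)
Step 3: p0:escaped | p1:(2,4)->(1,4) | p2:(1,2)->(1,1) | p3:(1,1)->(1,0)->EXIT
Step 4: p0:escaped | p1:(1,4)->(1,3) | p2:(1,1)->(1,0)->EXIT | p3:escaped
Step 5: p0:escaped | p1:(1,3)->(1,2) | p2:escaped | p3:escaped

ESCAPED (1,2) ESCAPED ESCAPED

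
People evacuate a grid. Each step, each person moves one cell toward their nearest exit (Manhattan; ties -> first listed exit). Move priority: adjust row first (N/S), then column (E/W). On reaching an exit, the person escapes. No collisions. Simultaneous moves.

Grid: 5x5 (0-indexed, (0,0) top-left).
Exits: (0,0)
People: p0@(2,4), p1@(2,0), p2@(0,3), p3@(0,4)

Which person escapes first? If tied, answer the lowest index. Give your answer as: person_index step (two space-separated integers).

Step 1: p0:(2,4)->(1,4) | p1:(2,0)->(1,0) | p2:(0,3)->(0,2) | p3:(0,4)->(0,3)
Step 2: p0:(1,4)->(0,4) | p1:(1,0)->(0,0)->EXIT | p2:(0,2)->(0,1) | p3:(0,3)->(0,2)
Step 3: p0:(0,4)->(0,3) | p1:escaped | p2:(0,1)->(0,0)->EXIT | p3:(0,2)->(0,1)
Step 4: p0:(0,3)->(0,2) | p1:escaped | p2:escaped | p3:(0,1)->(0,0)->EXIT
Step 5: p0:(0,2)->(0,1) | p1:escaped | p2:escaped | p3:escaped
Step 6: p0:(0,1)->(0,0)->EXIT | p1:escaped | p2:escaped | p3:escaped
Exit steps: [6, 2, 3, 4]
First to escape: p1 at step 2

Answer: 1 2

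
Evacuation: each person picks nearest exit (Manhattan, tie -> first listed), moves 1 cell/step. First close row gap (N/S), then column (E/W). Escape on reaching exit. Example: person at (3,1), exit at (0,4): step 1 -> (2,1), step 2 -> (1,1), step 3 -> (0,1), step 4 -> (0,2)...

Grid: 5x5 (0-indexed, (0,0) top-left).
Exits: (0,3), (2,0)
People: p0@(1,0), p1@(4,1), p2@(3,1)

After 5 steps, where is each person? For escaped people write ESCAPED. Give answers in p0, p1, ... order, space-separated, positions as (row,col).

Step 1: p0:(1,0)->(2,0)->EXIT | p1:(4,1)->(3,1) | p2:(3,1)->(2,1)
Step 2: p0:escaped | p1:(3,1)->(2,1) | p2:(2,1)->(2,0)->EXIT
Step 3: p0:escaped | p1:(2,1)->(2,0)->EXIT | p2:escaped

ESCAPED ESCAPED ESCAPED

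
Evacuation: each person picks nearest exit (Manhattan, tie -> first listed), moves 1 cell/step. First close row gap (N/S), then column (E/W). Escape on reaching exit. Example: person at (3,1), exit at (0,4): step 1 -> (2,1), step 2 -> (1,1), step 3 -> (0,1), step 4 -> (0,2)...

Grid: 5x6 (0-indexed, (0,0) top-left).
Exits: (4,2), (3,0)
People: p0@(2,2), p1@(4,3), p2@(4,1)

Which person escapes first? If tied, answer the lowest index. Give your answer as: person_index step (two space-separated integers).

Answer: 1 1

Derivation:
Step 1: p0:(2,2)->(3,2) | p1:(4,3)->(4,2)->EXIT | p2:(4,1)->(4,2)->EXIT
Step 2: p0:(3,2)->(4,2)->EXIT | p1:escaped | p2:escaped
Exit steps: [2, 1, 1]
First to escape: p1 at step 1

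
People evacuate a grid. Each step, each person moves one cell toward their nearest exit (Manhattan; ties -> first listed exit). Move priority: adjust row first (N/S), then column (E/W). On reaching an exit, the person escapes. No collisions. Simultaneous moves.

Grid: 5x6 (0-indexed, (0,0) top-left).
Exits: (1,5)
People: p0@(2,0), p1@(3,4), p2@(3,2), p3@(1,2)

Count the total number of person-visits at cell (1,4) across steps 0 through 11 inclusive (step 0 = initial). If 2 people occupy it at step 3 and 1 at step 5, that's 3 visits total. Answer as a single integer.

Step 0: p0@(2,0) p1@(3,4) p2@(3,2) p3@(1,2) -> at (1,4): 0 [-], cum=0
Step 1: p0@(1,0) p1@(2,4) p2@(2,2) p3@(1,3) -> at (1,4): 0 [-], cum=0
Step 2: p0@(1,1) p1@(1,4) p2@(1,2) p3@(1,4) -> at (1,4): 2 [p1,p3], cum=2
Step 3: p0@(1,2) p1@ESC p2@(1,3) p3@ESC -> at (1,4): 0 [-], cum=2
Step 4: p0@(1,3) p1@ESC p2@(1,4) p3@ESC -> at (1,4): 1 [p2], cum=3
Step 5: p0@(1,4) p1@ESC p2@ESC p3@ESC -> at (1,4): 1 [p0], cum=4
Step 6: p0@ESC p1@ESC p2@ESC p3@ESC -> at (1,4): 0 [-], cum=4
Total visits = 4

Answer: 4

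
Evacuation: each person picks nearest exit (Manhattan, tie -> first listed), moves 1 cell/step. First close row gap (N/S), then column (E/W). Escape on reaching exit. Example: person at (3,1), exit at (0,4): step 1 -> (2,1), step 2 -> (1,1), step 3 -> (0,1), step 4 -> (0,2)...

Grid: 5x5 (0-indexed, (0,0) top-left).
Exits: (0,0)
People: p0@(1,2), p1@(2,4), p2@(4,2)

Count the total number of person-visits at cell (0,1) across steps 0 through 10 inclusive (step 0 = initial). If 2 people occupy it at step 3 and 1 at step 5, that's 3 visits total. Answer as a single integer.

Step 0: p0@(1,2) p1@(2,4) p2@(4,2) -> at (0,1): 0 [-], cum=0
Step 1: p0@(0,2) p1@(1,4) p2@(3,2) -> at (0,1): 0 [-], cum=0
Step 2: p0@(0,1) p1@(0,4) p2@(2,2) -> at (0,1): 1 [p0], cum=1
Step 3: p0@ESC p1@(0,3) p2@(1,2) -> at (0,1): 0 [-], cum=1
Step 4: p0@ESC p1@(0,2) p2@(0,2) -> at (0,1): 0 [-], cum=1
Step 5: p0@ESC p1@(0,1) p2@(0,1) -> at (0,1): 2 [p1,p2], cum=3
Step 6: p0@ESC p1@ESC p2@ESC -> at (0,1): 0 [-], cum=3
Total visits = 3

Answer: 3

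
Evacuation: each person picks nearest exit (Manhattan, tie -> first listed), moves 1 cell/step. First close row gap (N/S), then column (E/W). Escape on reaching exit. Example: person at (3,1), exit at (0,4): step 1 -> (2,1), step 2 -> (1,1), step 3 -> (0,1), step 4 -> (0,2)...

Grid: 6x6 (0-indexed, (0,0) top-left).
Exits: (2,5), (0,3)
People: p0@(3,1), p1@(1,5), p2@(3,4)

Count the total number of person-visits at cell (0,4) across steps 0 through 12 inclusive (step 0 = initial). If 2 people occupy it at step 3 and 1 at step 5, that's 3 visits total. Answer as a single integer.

Step 0: p0@(3,1) p1@(1,5) p2@(3,4) -> at (0,4): 0 [-], cum=0
Step 1: p0@(2,1) p1@ESC p2@(2,4) -> at (0,4): 0 [-], cum=0
Step 2: p0@(2,2) p1@ESC p2@ESC -> at (0,4): 0 [-], cum=0
Step 3: p0@(2,3) p1@ESC p2@ESC -> at (0,4): 0 [-], cum=0
Step 4: p0@(2,4) p1@ESC p2@ESC -> at (0,4): 0 [-], cum=0
Step 5: p0@ESC p1@ESC p2@ESC -> at (0,4): 0 [-], cum=0
Total visits = 0

Answer: 0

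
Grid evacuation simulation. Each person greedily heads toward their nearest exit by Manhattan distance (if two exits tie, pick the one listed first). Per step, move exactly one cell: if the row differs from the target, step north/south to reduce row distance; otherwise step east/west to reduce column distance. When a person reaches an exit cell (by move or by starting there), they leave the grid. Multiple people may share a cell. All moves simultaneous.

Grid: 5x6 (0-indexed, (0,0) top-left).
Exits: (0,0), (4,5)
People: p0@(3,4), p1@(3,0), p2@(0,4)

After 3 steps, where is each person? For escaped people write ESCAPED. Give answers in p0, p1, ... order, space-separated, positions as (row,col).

Step 1: p0:(3,4)->(4,4) | p1:(3,0)->(2,0) | p2:(0,4)->(0,3)
Step 2: p0:(4,4)->(4,5)->EXIT | p1:(2,0)->(1,0) | p2:(0,3)->(0,2)
Step 3: p0:escaped | p1:(1,0)->(0,0)->EXIT | p2:(0,2)->(0,1)

ESCAPED ESCAPED (0,1)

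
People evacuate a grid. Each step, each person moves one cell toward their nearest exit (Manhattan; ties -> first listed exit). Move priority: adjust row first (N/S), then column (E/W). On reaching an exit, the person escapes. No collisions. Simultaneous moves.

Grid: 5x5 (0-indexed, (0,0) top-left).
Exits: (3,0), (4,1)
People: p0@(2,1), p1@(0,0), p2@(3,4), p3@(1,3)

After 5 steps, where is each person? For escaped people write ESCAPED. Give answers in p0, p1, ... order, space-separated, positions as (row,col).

Step 1: p0:(2,1)->(3,1) | p1:(0,0)->(1,0) | p2:(3,4)->(3,3) | p3:(1,3)->(2,3)
Step 2: p0:(3,1)->(3,0)->EXIT | p1:(1,0)->(2,0) | p2:(3,3)->(3,2) | p3:(2,3)->(3,3)
Step 3: p0:escaped | p1:(2,0)->(3,0)->EXIT | p2:(3,2)->(3,1) | p3:(3,3)->(3,2)
Step 4: p0:escaped | p1:escaped | p2:(3,1)->(3,0)->EXIT | p3:(3,2)->(3,1)
Step 5: p0:escaped | p1:escaped | p2:escaped | p3:(3,1)->(3,0)->EXIT

ESCAPED ESCAPED ESCAPED ESCAPED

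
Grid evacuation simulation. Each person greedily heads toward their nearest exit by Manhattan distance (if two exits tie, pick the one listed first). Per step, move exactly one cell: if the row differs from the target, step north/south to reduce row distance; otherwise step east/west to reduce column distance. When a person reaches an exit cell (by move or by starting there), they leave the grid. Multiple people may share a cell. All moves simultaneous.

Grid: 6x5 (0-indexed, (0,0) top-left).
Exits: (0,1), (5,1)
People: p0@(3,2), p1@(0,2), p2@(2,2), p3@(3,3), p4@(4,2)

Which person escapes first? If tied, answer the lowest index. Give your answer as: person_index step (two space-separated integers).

Step 1: p0:(3,2)->(4,2) | p1:(0,2)->(0,1)->EXIT | p2:(2,2)->(1,2) | p3:(3,3)->(4,3) | p4:(4,2)->(5,2)
Step 2: p0:(4,2)->(5,2) | p1:escaped | p2:(1,2)->(0,2) | p3:(4,3)->(5,3) | p4:(5,2)->(5,1)->EXIT
Step 3: p0:(5,2)->(5,1)->EXIT | p1:escaped | p2:(0,2)->(0,1)->EXIT | p3:(5,3)->(5,2) | p4:escaped
Step 4: p0:escaped | p1:escaped | p2:escaped | p3:(5,2)->(5,1)->EXIT | p4:escaped
Exit steps: [3, 1, 3, 4, 2]
First to escape: p1 at step 1

Answer: 1 1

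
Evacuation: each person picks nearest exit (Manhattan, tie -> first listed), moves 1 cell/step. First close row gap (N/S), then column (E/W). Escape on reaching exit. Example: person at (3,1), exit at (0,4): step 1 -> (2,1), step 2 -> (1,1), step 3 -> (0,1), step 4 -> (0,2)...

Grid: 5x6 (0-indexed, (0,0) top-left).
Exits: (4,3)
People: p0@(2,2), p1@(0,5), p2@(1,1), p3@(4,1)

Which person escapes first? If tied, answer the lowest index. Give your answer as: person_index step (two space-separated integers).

Step 1: p0:(2,2)->(3,2) | p1:(0,5)->(1,5) | p2:(1,1)->(2,1) | p3:(4,1)->(4,2)
Step 2: p0:(3,2)->(4,2) | p1:(1,5)->(2,5) | p2:(2,1)->(3,1) | p3:(4,2)->(4,3)->EXIT
Step 3: p0:(4,2)->(4,3)->EXIT | p1:(2,5)->(3,5) | p2:(3,1)->(4,1) | p3:escaped
Step 4: p0:escaped | p1:(3,5)->(4,5) | p2:(4,1)->(4,2) | p3:escaped
Step 5: p0:escaped | p1:(4,5)->(4,4) | p2:(4,2)->(4,3)->EXIT | p3:escaped
Step 6: p0:escaped | p1:(4,4)->(4,3)->EXIT | p2:escaped | p3:escaped
Exit steps: [3, 6, 5, 2]
First to escape: p3 at step 2

Answer: 3 2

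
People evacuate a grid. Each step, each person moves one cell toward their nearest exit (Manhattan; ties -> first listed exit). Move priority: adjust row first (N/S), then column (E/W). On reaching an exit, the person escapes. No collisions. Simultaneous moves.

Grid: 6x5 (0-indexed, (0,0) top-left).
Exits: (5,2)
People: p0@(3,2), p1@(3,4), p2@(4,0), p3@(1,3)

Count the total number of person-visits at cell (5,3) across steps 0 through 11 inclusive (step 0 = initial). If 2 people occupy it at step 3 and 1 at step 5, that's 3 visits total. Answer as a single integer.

Step 0: p0@(3,2) p1@(3,4) p2@(4,0) p3@(1,3) -> at (5,3): 0 [-], cum=0
Step 1: p0@(4,2) p1@(4,4) p2@(5,0) p3@(2,3) -> at (5,3): 0 [-], cum=0
Step 2: p0@ESC p1@(5,4) p2@(5,1) p3@(3,3) -> at (5,3): 0 [-], cum=0
Step 3: p0@ESC p1@(5,3) p2@ESC p3@(4,3) -> at (5,3): 1 [p1], cum=1
Step 4: p0@ESC p1@ESC p2@ESC p3@(5,3) -> at (5,3): 1 [p3], cum=2
Step 5: p0@ESC p1@ESC p2@ESC p3@ESC -> at (5,3): 0 [-], cum=2
Total visits = 2

Answer: 2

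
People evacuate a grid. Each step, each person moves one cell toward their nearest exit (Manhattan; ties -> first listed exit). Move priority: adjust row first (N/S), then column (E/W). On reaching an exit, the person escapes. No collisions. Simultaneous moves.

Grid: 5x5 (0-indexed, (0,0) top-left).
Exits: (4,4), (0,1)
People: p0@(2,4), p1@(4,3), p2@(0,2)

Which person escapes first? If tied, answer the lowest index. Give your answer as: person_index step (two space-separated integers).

Step 1: p0:(2,4)->(3,4) | p1:(4,3)->(4,4)->EXIT | p2:(0,2)->(0,1)->EXIT
Step 2: p0:(3,4)->(4,4)->EXIT | p1:escaped | p2:escaped
Exit steps: [2, 1, 1]
First to escape: p1 at step 1

Answer: 1 1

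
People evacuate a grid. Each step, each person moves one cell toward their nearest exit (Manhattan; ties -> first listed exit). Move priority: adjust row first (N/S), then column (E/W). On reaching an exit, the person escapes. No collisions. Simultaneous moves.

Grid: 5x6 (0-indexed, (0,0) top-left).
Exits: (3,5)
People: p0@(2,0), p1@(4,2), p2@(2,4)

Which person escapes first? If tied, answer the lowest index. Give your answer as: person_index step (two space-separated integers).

Answer: 2 2

Derivation:
Step 1: p0:(2,0)->(3,0) | p1:(4,2)->(3,2) | p2:(2,4)->(3,4)
Step 2: p0:(3,0)->(3,1) | p1:(3,2)->(3,3) | p2:(3,4)->(3,5)->EXIT
Step 3: p0:(3,1)->(3,2) | p1:(3,3)->(3,4) | p2:escaped
Step 4: p0:(3,2)->(3,3) | p1:(3,4)->(3,5)->EXIT | p2:escaped
Step 5: p0:(3,3)->(3,4) | p1:escaped | p2:escaped
Step 6: p0:(3,4)->(3,5)->EXIT | p1:escaped | p2:escaped
Exit steps: [6, 4, 2]
First to escape: p2 at step 2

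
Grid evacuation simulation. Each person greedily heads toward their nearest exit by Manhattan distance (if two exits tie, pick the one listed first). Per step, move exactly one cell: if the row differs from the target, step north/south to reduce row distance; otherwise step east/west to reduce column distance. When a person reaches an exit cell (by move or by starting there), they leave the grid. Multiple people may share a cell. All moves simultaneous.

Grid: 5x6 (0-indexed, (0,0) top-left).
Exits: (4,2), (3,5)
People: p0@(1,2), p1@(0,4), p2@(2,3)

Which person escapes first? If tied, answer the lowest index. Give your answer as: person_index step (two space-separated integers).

Step 1: p0:(1,2)->(2,2) | p1:(0,4)->(1,4) | p2:(2,3)->(3,3)
Step 2: p0:(2,2)->(3,2) | p1:(1,4)->(2,4) | p2:(3,3)->(4,3)
Step 3: p0:(3,2)->(4,2)->EXIT | p1:(2,4)->(3,4) | p2:(4,3)->(4,2)->EXIT
Step 4: p0:escaped | p1:(3,4)->(3,5)->EXIT | p2:escaped
Exit steps: [3, 4, 3]
First to escape: p0 at step 3

Answer: 0 3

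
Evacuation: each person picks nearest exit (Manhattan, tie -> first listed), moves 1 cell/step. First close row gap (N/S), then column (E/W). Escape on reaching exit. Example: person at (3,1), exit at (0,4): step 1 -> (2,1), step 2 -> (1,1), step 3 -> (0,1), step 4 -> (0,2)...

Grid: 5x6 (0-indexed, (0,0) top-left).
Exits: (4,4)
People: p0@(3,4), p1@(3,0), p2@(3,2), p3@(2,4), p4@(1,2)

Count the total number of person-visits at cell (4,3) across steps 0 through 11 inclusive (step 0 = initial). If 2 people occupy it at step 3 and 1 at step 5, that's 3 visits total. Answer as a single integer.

Answer: 3

Derivation:
Step 0: p0@(3,4) p1@(3,0) p2@(3,2) p3@(2,4) p4@(1,2) -> at (4,3): 0 [-], cum=0
Step 1: p0@ESC p1@(4,0) p2@(4,2) p3@(3,4) p4@(2,2) -> at (4,3): 0 [-], cum=0
Step 2: p0@ESC p1@(4,1) p2@(4,3) p3@ESC p4@(3,2) -> at (4,3): 1 [p2], cum=1
Step 3: p0@ESC p1@(4,2) p2@ESC p3@ESC p4@(4,2) -> at (4,3): 0 [-], cum=1
Step 4: p0@ESC p1@(4,3) p2@ESC p3@ESC p4@(4,3) -> at (4,3): 2 [p1,p4], cum=3
Step 5: p0@ESC p1@ESC p2@ESC p3@ESC p4@ESC -> at (4,3): 0 [-], cum=3
Total visits = 3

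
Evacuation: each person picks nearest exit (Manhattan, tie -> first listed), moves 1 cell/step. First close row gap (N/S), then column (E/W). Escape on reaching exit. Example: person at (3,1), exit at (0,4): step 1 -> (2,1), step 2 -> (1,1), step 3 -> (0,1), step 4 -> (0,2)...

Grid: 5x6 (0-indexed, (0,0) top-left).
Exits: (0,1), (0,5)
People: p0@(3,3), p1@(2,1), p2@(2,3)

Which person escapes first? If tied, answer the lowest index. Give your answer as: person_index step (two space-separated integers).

Answer: 1 2

Derivation:
Step 1: p0:(3,3)->(2,3) | p1:(2,1)->(1,1) | p2:(2,3)->(1,3)
Step 2: p0:(2,3)->(1,3) | p1:(1,1)->(0,1)->EXIT | p2:(1,3)->(0,3)
Step 3: p0:(1,3)->(0,3) | p1:escaped | p2:(0,3)->(0,2)
Step 4: p0:(0,3)->(0,2) | p1:escaped | p2:(0,2)->(0,1)->EXIT
Step 5: p0:(0,2)->(0,1)->EXIT | p1:escaped | p2:escaped
Exit steps: [5, 2, 4]
First to escape: p1 at step 2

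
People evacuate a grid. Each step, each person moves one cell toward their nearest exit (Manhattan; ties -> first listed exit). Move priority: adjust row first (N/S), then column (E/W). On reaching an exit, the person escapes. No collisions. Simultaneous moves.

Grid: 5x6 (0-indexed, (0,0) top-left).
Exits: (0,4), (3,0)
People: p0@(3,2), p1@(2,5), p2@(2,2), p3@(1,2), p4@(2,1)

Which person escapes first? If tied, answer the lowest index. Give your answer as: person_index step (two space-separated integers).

Answer: 0 2

Derivation:
Step 1: p0:(3,2)->(3,1) | p1:(2,5)->(1,5) | p2:(2,2)->(3,2) | p3:(1,2)->(0,2) | p4:(2,1)->(3,1)
Step 2: p0:(3,1)->(3,0)->EXIT | p1:(1,5)->(0,5) | p2:(3,2)->(3,1) | p3:(0,2)->(0,3) | p4:(3,1)->(3,0)->EXIT
Step 3: p0:escaped | p1:(0,5)->(0,4)->EXIT | p2:(3,1)->(3,0)->EXIT | p3:(0,3)->(0,4)->EXIT | p4:escaped
Exit steps: [2, 3, 3, 3, 2]
First to escape: p0 at step 2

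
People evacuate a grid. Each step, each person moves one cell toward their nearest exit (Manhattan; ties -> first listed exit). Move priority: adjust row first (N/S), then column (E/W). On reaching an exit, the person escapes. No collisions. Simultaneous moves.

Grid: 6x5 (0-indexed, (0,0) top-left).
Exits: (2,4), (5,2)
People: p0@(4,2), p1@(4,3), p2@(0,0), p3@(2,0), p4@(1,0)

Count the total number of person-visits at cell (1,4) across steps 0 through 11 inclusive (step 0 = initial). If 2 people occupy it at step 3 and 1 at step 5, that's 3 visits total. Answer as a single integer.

Answer: 0

Derivation:
Step 0: p0@(4,2) p1@(4,3) p2@(0,0) p3@(2,0) p4@(1,0) -> at (1,4): 0 [-], cum=0
Step 1: p0@ESC p1@(5,3) p2@(1,0) p3@(2,1) p4@(2,0) -> at (1,4): 0 [-], cum=0
Step 2: p0@ESC p1@ESC p2@(2,0) p3@(2,2) p4@(2,1) -> at (1,4): 0 [-], cum=0
Step 3: p0@ESC p1@ESC p2@(2,1) p3@(2,3) p4@(2,2) -> at (1,4): 0 [-], cum=0
Step 4: p0@ESC p1@ESC p2@(2,2) p3@ESC p4@(2,3) -> at (1,4): 0 [-], cum=0
Step 5: p0@ESC p1@ESC p2@(2,3) p3@ESC p4@ESC -> at (1,4): 0 [-], cum=0
Step 6: p0@ESC p1@ESC p2@ESC p3@ESC p4@ESC -> at (1,4): 0 [-], cum=0
Total visits = 0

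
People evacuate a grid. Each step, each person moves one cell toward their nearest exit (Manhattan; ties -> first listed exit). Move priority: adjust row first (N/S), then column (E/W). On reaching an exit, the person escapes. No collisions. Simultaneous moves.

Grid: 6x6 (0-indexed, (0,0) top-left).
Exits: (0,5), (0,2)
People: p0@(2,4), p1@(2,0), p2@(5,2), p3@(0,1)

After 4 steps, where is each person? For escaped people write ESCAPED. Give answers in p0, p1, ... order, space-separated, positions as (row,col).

Step 1: p0:(2,4)->(1,4) | p1:(2,0)->(1,0) | p2:(5,2)->(4,2) | p3:(0,1)->(0,2)->EXIT
Step 2: p0:(1,4)->(0,4) | p1:(1,0)->(0,0) | p2:(4,2)->(3,2) | p3:escaped
Step 3: p0:(0,4)->(0,5)->EXIT | p1:(0,0)->(0,1) | p2:(3,2)->(2,2) | p3:escaped
Step 4: p0:escaped | p1:(0,1)->(0,2)->EXIT | p2:(2,2)->(1,2) | p3:escaped

ESCAPED ESCAPED (1,2) ESCAPED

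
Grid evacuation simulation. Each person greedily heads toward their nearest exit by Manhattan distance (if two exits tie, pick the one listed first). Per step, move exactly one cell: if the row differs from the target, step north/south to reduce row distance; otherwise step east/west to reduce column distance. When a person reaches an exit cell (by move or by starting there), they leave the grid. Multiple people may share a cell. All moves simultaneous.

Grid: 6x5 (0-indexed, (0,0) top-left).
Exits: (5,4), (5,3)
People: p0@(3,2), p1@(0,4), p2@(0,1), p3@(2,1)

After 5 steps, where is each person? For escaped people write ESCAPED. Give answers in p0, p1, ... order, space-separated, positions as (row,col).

Step 1: p0:(3,2)->(4,2) | p1:(0,4)->(1,4) | p2:(0,1)->(1,1) | p3:(2,1)->(3,1)
Step 2: p0:(4,2)->(5,2) | p1:(1,4)->(2,4) | p2:(1,1)->(2,1) | p3:(3,1)->(4,1)
Step 3: p0:(5,2)->(5,3)->EXIT | p1:(2,4)->(3,4) | p2:(2,1)->(3,1) | p3:(4,1)->(5,1)
Step 4: p0:escaped | p1:(3,4)->(4,4) | p2:(3,1)->(4,1) | p3:(5,1)->(5,2)
Step 5: p0:escaped | p1:(4,4)->(5,4)->EXIT | p2:(4,1)->(5,1) | p3:(5,2)->(5,3)->EXIT

ESCAPED ESCAPED (5,1) ESCAPED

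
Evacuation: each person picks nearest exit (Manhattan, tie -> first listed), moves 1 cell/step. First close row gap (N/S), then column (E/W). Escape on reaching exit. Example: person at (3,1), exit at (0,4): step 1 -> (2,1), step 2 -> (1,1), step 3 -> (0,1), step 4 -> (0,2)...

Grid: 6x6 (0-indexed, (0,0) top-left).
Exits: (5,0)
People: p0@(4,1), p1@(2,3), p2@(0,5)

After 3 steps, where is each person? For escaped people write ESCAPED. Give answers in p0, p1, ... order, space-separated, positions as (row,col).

Step 1: p0:(4,1)->(5,1) | p1:(2,3)->(3,3) | p2:(0,5)->(1,5)
Step 2: p0:(5,1)->(5,0)->EXIT | p1:(3,3)->(4,3) | p2:(1,5)->(2,5)
Step 3: p0:escaped | p1:(4,3)->(5,3) | p2:(2,5)->(3,5)

ESCAPED (5,3) (3,5)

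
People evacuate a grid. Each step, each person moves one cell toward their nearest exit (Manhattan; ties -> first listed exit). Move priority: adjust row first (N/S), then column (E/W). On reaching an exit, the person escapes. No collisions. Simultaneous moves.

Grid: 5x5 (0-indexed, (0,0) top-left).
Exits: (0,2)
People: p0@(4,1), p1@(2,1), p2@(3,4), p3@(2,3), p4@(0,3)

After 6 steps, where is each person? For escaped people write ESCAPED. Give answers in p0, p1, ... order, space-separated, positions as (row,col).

Step 1: p0:(4,1)->(3,1) | p1:(2,1)->(1,1) | p2:(3,4)->(2,4) | p3:(2,3)->(1,3) | p4:(0,3)->(0,2)->EXIT
Step 2: p0:(3,1)->(2,1) | p1:(1,1)->(0,1) | p2:(2,4)->(1,4) | p3:(1,3)->(0,3) | p4:escaped
Step 3: p0:(2,1)->(1,1) | p1:(0,1)->(0,2)->EXIT | p2:(1,4)->(0,4) | p3:(0,3)->(0,2)->EXIT | p4:escaped
Step 4: p0:(1,1)->(0,1) | p1:escaped | p2:(0,4)->(0,3) | p3:escaped | p4:escaped
Step 5: p0:(0,1)->(0,2)->EXIT | p1:escaped | p2:(0,3)->(0,2)->EXIT | p3:escaped | p4:escaped

ESCAPED ESCAPED ESCAPED ESCAPED ESCAPED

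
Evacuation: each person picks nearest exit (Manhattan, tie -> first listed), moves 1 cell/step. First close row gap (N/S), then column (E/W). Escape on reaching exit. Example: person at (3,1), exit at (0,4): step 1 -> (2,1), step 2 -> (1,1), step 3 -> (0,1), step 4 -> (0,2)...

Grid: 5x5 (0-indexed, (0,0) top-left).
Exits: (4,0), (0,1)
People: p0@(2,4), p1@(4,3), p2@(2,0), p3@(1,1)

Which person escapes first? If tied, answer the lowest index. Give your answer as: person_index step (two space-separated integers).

Step 1: p0:(2,4)->(1,4) | p1:(4,3)->(4,2) | p2:(2,0)->(3,0) | p3:(1,1)->(0,1)->EXIT
Step 2: p0:(1,4)->(0,4) | p1:(4,2)->(4,1) | p2:(3,0)->(4,0)->EXIT | p3:escaped
Step 3: p0:(0,4)->(0,3) | p1:(4,1)->(4,0)->EXIT | p2:escaped | p3:escaped
Step 4: p0:(0,3)->(0,2) | p1:escaped | p2:escaped | p3:escaped
Step 5: p0:(0,2)->(0,1)->EXIT | p1:escaped | p2:escaped | p3:escaped
Exit steps: [5, 3, 2, 1]
First to escape: p3 at step 1

Answer: 3 1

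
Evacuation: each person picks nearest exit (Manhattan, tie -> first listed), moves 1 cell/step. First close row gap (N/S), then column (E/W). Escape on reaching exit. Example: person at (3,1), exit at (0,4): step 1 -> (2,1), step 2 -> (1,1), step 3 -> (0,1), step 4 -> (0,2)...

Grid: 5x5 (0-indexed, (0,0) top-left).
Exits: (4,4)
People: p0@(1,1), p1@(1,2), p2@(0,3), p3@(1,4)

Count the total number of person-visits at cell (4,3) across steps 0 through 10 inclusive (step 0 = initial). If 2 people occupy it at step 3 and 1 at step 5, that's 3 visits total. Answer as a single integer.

Answer: 3

Derivation:
Step 0: p0@(1,1) p1@(1,2) p2@(0,3) p3@(1,4) -> at (4,3): 0 [-], cum=0
Step 1: p0@(2,1) p1@(2,2) p2@(1,3) p3@(2,4) -> at (4,3): 0 [-], cum=0
Step 2: p0@(3,1) p1@(3,2) p2@(2,3) p3@(3,4) -> at (4,3): 0 [-], cum=0
Step 3: p0@(4,1) p1@(4,2) p2@(3,3) p3@ESC -> at (4,3): 0 [-], cum=0
Step 4: p0@(4,2) p1@(4,3) p2@(4,3) p3@ESC -> at (4,3): 2 [p1,p2], cum=2
Step 5: p0@(4,3) p1@ESC p2@ESC p3@ESC -> at (4,3): 1 [p0], cum=3
Step 6: p0@ESC p1@ESC p2@ESC p3@ESC -> at (4,3): 0 [-], cum=3
Total visits = 3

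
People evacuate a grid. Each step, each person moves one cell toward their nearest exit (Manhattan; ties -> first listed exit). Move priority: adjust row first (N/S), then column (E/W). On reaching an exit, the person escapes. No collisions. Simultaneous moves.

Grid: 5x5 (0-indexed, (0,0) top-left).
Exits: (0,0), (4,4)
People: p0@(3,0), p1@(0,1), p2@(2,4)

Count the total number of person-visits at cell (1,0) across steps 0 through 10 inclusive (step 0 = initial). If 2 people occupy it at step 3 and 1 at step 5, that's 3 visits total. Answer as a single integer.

Answer: 1

Derivation:
Step 0: p0@(3,0) p1@(0,1) p2@(2,4) -> at (1,0): 0 [-], cum=0
Step 1: p0@(2,0) p1@ESC p2@(3,4) -> at (1,0): 0 [-], cum=0
Step 2: p0@(1,0) p1@ESC p2@ESC -> at (1,0): 1 [p0], cum=1
Step 3: p0@ESC p1@ESC p2@ESC -> at (1,0): 0 [-], cum=1
Total visits = 1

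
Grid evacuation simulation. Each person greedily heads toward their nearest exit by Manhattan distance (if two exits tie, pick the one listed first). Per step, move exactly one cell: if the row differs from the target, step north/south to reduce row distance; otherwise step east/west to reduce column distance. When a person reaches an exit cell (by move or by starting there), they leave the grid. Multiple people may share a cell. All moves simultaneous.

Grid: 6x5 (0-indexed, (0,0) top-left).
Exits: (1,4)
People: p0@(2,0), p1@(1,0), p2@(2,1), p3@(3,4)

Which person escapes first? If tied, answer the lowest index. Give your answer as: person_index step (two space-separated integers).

Answer: 3 2

Derivation:
Step 1: p0:(2,0)->(1,0) | p1:(1,0)->(1,1) | p2:(2,1)->(1,1) | p3:(3,4)->(2,4)
Step 2: p0:(1,0)->(1,1) | p1:(1,1)->(1,2) | p2:(1,1)->(1,2) | p3:(2,4)->(1,4)->EXIT
Step 3: p0:(1,1)->(1,2) | p1:(1,2)->(1,3) | p2:(1,2)->(1,3) | p3:escaped
Step 4: p0:(1,2)->(1,3) | p1:(1,3)->(1,4)->EXIT | p2:(1,3)->(1,4)->EXIT | p3:escaped
Step 5: p0:(1,3)->(1,4)->EXIT | p1:escaped | p2:escaped | p3:escaped
Exit steps: [5, 4, 4, 2]
First to escape: p3 at step 2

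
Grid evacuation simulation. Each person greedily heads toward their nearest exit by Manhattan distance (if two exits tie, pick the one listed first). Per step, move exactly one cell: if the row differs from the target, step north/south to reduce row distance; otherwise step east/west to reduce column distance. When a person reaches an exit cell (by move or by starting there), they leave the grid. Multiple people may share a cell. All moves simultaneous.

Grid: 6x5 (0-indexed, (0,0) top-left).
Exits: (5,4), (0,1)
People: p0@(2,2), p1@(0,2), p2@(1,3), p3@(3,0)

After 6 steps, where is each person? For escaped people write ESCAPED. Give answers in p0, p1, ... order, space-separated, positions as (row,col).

Step 1: p0:(2,2)->(1,2) | p1:(0,2)->(0,1)->EXIT | p2:(1,3)->(0,3) | p3:(3,0)->(2,0)
Step 2: p0:(1,2)->(0,2) | p1:escaped | p2:(0,3)->(0,2) | p3:(2,0)->(1,0)
Step 3: p0:(0,2)->(0,1)->EXIT | p1:escaped | p2:(0,2)->(0,1)->EXIT | p3:(1,0)->(0,0)
Step 4: p0:escaped | p1:escaped | p2:escaped | p3:(0,0)->(0,1)->EXIT

ESCAPED ESCAPED ESCAPED ESCAPED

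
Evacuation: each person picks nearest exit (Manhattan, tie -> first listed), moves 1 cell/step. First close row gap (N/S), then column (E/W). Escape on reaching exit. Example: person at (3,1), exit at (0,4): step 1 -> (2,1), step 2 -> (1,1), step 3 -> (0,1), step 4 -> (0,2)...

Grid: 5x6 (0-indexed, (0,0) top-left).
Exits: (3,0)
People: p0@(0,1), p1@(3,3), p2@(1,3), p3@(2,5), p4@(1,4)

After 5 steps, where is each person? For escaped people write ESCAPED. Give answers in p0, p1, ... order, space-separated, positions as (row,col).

Step 1: p0:(0,1)->(1,1) | p1:(3,3)->(3,2) | p2:(1,3)->(2,3) | p3:(2,5)->(3,5) | p4:(1,4)->(2,4)
Step 2: p0:(1,1)->(2,1) | p1:(3,2)->(3,1) | p2:(2,3)->(3,3) | p3:(3,5)->(3,4) | p4:(2,4)->(3,4)
Step 3: p0:(2,1)->(3,1) | p1:(3,1)->(3,0)->EXIT | p2:(3,3)->(3,2) | p3:(3,4)->(3,3) | p4:(3,4)->(3,3)
Step 4: p0:(3,1)->(3,0)->EXIT | p1:escaped | p2:(3,2)->(3,1) | p3:(3,3)->(3,2) | p4:(3,3)->(3,2)
Step 5: p0:escaped | p1:escaped | p2:(3,1)->(3,0)->EXIT | p3:(3,2)->(3,1) | p4:(3,2)->(3,1)

ESCAPED ESCAPED ESCAPED (3,1) (3,1)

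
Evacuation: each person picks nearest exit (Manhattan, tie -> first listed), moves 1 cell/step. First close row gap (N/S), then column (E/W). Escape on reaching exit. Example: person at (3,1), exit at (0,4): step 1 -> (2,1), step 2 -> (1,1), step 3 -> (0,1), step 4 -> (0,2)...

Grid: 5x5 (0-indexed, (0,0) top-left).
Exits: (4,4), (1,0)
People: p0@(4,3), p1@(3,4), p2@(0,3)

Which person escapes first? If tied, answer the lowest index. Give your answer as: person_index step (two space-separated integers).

Step 1: p0:(4,3)->(4,4)->EXIT | p1:(3,4)->(4,4)->EXIT | p2:(0,3)->(1,3)
Step 2: p0:escaped | p1:escaped | p2:(1,3)->(1,2)
Step 3: p0:escaped | p1:escaped | p2:(1,2)->(1,1)
Step 4: p0:escaped | p1:escaped | p2:(1,1)->(1,0)->EXIT
Exit steps: [1, 1, 4]
First to escape: p0 at step 1

Answer: 0 1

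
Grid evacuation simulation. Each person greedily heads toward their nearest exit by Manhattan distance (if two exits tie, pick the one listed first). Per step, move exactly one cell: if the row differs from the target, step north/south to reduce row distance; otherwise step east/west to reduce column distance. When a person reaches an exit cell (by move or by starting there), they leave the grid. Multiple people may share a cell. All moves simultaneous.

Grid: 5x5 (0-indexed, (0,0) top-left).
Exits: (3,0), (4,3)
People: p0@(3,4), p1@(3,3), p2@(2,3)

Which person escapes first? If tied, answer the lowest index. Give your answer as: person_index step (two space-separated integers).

Answer: 1 1

Derivation:
Step 1: p0:(3,4)->(4,4) | p1:(3,3)->(4,3)->EXIT | p2:(2,3)->(3,3)
Step 2: p0:(4,4)->(4,3)->EXIT | p1:escaped | p2:(3,3)->(4,3)->EXIT
Exit steps: [2, 1, 2]
First to escape: p1 at step 1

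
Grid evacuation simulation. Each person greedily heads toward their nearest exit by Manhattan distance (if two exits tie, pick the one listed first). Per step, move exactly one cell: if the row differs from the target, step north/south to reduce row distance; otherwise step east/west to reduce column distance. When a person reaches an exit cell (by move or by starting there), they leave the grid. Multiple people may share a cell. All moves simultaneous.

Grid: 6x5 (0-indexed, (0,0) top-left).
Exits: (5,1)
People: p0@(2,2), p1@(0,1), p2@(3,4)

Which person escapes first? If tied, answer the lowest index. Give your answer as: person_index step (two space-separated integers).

Step 1: p0:(2,2)->(3,2) | p1:(0,1)->(1,1) | p2:(3,4)->(4,4)
Step 2: p0:(3,2)->(4,2) | p1:(1,1)->(2,1) | p2:(4,4)->(5,4)
Step 3: p0:(4,2)->(5,2) | p1:(2,1)->(3,1) | p2:(5,4)->(5,3)
Step 4: p0:(5,2)->(5,1)->EXIT | p1:(3,1)->(4,1) | p2:(5,3)->(5,2)
Step 5: p0:escaped | p1:(4,1)->(5,1)->EXIT | p2:(5,2)->(5,1)->EXIT
Exit steps: [4, 5, 5]
First to escape: p0 at step 4

Answer: 0 4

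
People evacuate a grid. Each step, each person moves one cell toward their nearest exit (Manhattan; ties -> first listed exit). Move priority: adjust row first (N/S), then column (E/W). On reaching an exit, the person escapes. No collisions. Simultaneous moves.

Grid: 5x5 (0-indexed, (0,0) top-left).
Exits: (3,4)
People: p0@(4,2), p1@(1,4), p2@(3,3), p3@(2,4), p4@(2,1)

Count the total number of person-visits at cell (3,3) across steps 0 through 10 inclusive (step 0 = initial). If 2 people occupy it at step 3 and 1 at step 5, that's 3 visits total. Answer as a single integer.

Answer: 3

Derivation:
Step 0: p0@(4,2) p1@(1,4) p2@(3,3) p3@(2,4) p4@(2,1) -> at (3,3): 1 [p2], cum=1
Step 1: p0@(3,2) p1@(2,4) p2@ESC p3@ESC p4@(3,1) -> at (3,3): 0 [-], cum=1
Step 2: p0@(3,3) p1@ESC p2@ESC p3@ESC p4@(3,2) -> at (3,3): 1 [p0], cum=2
Step 3: p0@ESC p1@ESC p2@ESC p3@ESC p4@(3,3) -> at (3,3): 1 [p4], cum=3
Step 4: p0@ESC p1@ESC p2@ESC p3@ESC p4@ESC -> at (3,3): 0 [-], cum=3
Total visits = 3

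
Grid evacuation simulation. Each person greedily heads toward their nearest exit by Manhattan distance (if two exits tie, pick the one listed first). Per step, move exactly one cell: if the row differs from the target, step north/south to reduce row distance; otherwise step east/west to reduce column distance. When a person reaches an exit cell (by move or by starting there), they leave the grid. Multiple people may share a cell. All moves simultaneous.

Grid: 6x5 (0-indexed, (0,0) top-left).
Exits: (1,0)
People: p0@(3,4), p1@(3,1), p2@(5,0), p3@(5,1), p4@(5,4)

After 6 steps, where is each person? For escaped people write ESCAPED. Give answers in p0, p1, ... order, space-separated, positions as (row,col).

Step 1: p0:(3,4)->(2,4) | p1:(3,1)->(2,1) | p2:(5,0)->(4,0) | p3:(5,1)->(4,1) | p4:(5,4)->(4,4)
Step 2: p0:(2,4)->(1,4) | p1:(2,1)->(1,1) | p2:(4,0)->(3,0) | p3:(4,1)->(3,1) | p4:(4,4)->(3,4)
Step 3: p0:(1,4)->(1,3) | p1:(1,1)->(1,0)->EXIT | p2:(3,0)->(2,0) | p3:(3,1)->(2,1) | p4:(3,4)->(2,4)
Step 4: p0:(1,3)->(1,2) | p1:escaped | p2:(2,0)->(1,0)->EXIT | p3:(2,1)->(1,1) | p4:(2,4)->(1,4)
Step 5: p0:(1,2)->(1,1) | p1:escaped | p2:escaped | p3:(1,1)->(1,0)->EXIT | p4:(1,4)->(1,3)
Step 6: p0:(1,1)->(1,0)->EXIT | p1:escaped | p2:escaped | p3:escaped | p4:(1,3)->(1,2)

ESCAPED ESCAPED ESCAPED ESCAPED (1,2)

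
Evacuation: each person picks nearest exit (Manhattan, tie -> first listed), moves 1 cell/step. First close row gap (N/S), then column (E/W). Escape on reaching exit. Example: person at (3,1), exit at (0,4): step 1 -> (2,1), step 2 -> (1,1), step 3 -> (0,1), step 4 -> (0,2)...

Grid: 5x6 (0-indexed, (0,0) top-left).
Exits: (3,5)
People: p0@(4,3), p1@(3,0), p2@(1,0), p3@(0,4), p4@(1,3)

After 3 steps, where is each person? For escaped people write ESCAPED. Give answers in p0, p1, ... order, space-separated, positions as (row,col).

Step 1: p0:(4,3)->(3,3) | p1:(3,0)->(3,1) | p2:(1,0)->(2,0) | p3:(0,4)->(1,4) | p4:(1,3)->(2,3)
Step 2: p0:(3,3)->(3,4) | p1:(3,1)->(3,2) | p2:(2,0)->(3,0) | p3:(1,4)->(2,4) | p4:(2,3)->(3,3)
Step 3: p0:(3,4)->(3,5)->EXIT | p1:(3,2)->(3,3) | p2:(3,0)->(3,1) | p3:(2,4)->(3,4) | p4:(3,3)->(3,4)

ESCAPED (3,3) (3,1) (3,4) (3,4)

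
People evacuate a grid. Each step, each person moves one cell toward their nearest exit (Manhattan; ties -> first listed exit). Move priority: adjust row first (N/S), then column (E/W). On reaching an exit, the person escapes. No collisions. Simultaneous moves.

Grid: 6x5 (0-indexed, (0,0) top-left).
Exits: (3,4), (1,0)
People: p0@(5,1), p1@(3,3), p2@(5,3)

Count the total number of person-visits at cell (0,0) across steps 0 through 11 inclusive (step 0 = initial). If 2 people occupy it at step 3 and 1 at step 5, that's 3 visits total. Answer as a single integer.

Step 0: p0@(5,1) p1@(3,3) p2@(5,3) -> at (0,0): 0 [-], cum=0
Step 1: p0@(4,1) p1@ESC p2@(4,3) -> at (0,0): 0 [-], cum=0
Step 2: p0@(3,1) p1@ESC p2@(3,3) -> at (0,0): 0 [-], cum=0
Step 3: p0@(3,2) p1@ESC p2@ESC -> at (0,0): 0 [-], cum=0
Step 4: p0@(3,3) p1@ESC p2@ESC -> at (0,0): 0 [-], cum=0
Step 5: p0@ESC p1@ESC p2@ESC -> at (0,0): 0 [-], cum=0
Total visits = 0

Answer: 0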